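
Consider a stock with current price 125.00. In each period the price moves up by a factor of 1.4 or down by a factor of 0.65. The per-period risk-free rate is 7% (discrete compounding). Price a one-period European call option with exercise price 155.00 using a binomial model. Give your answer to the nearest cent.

Risk-neutral probability p = (1 + 0.07 − 0.65)/(1.4 − 0.65) = 0.4200/0.7500 = 0.5600
Terminal stock prices: S_u = 175, S_d = 81.25
Terminal payoffs (S − K): max(20, 0) = 20, max(-73.75, 0) = 0
Node 0 (S = 125): V_0 = 1/1.07·[0.5600·20.0000 + 0.4400·0.0000] = 10.4673

10.47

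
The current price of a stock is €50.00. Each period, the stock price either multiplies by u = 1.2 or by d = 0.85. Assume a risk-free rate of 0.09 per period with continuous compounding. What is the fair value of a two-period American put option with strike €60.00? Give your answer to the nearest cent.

€10.00

Risk-neutral probability p = (e^0.09 − 0.85)/(1.2 − 0.85) = 0.2442/0.3500 = 0.6976
Terminal stock prices: S_uu = 72, S_ud = 51, S_dd = 36.12
Terminal payoffs (K − S): max(-12, 0) = 0, max(9, 0) = 9, max(23.88, 0) = 23.88
Node u (S = 60): continuation = e^(−0.09)·[0.6976·0.0000 + 0.3024·9.0000] = 2.4870; exercise value = 0.0000 ≤ continuation, so V_u = 2.4870
Node d (S = 42.5): continuation = e^(−0.09)·[0.6976·9.0000 + 0.3024·23.8750] = 12.3359; exercise value = 17.5000 > continuation, so V_d = 17.5000 (exercise)
Node 0 (S = 50): continuation = e^(−0.09)·[0.6976·2.4870 + 0.3024·17.5000] = 6.4216; exercise value = 10.0000 > continuation, so V_0 = 10.0000 (exercise)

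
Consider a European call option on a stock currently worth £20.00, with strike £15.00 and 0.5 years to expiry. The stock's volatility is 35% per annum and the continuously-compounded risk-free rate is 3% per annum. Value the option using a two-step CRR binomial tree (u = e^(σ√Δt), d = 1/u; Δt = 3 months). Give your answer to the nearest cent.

CRR parameters: u = e^(σ√Δt) = e^(0.35·√0.25) = 1.1912, d = 1/u = 0.8395
Per-period rate: rΔt = 0.03·0.25 = 0.0075, so R = e^0.0075 = 1.0075
Risk-neutral probability p = (e^0.0075 − 0.8395)/(1.1912 − 0.8395) = 0.1681/0.3518 = 0.4778
Terminal stock prices: S_uu = 28.38, S_ud = 20, S_dd = 14.09
Terminal payoffs (S − K): max(13.38, 0) = 13.38, max(5, 0) = 5, max(-0.9062, 0) = 0
Node u (S = 23.82): V_u = e^(−0.0075)·[0.4778·13.3814 + 0.5222·5.0000] = 8.9370
Node d (S = 16.79): V_d = e^(−0.0075)·[0.4778·5.0000 + 0.5222·0.0000] = 2.3710
Node 0 (S = 20): V_0 = e^(−0.0075)·[0.4778·8.9370 + 0.5222·2.3710] = 5.4668

£5.47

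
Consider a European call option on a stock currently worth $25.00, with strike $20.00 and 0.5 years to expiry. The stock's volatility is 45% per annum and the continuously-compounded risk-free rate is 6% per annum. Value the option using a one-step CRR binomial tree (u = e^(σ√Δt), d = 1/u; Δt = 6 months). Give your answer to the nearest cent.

$6.53

CRR parameters: u = e^(σ√Δt) = e^(0.45·√0.5) = 1.3746, d = 1/u = 0.7275
Per-period rate: rΔt = 0.06·0.5 = 0.03, so R = e^0.03 = 1.0305
Risk-neutral probability p = (e^0.03 − 0.7275)/(1.3746 − 0.7275) = 0.3030/0.6472 = 0.4682
Terminal stock prices: S_u = 34.37, S_d = 18.19
Terminal payoffs (S − K): max(14.37, 0) = 14.37, max(-1.814, 0) = 0
Node 0 (S = 25): V_0 = e^(−0.03)·[0.4682·14.3662 + 0.5318·0.0000] = 6.5271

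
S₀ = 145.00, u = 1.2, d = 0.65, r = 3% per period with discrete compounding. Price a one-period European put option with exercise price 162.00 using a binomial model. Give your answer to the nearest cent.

20.33

Risk-neutral probability p = (1 + 0.03 − 0.65)/(1.2 − 0.65) = 0.3800/0.5500 = 0.6909
Terminal stock prices: S_u = 174, S_d = 94.25
Terminal payoffs (K − S): max(-12, 0) = 0, max(67.75, 0) = 67.75
Node 0 (S = 145): V_0 = 1/1.03·[0.6909·0.0000 + 0.3091·67.7500] = 20.3310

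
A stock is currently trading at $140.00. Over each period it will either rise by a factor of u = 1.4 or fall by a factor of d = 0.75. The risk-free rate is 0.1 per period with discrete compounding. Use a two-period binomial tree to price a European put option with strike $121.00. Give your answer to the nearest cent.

$7.44

Risk-neutral probability p = (1 + 0.1 − 0.75)/(1.4 − 0.75) = 0.3500/0.6500 = 0.5385
Terminal stock prices: S_uu = 274.4, S_ud = 147, S_dd = 78.75
Terminal payoffs (K − S): max(-153.4, 0) = 0, max(-26, 0) = 0, max(42.25, 0) = 42.25
Node u (S = 196): V_u = 1/1.1·[0.5385·0.0000 + 0.4615·0.0000] = 0.0000
Node d (S = 105): V_d = 1/1.1·[0.5385·0.0000 + 0.4615·42.2500] = 17.7273
Node 0 (S = 140): V_0 = 1/1.1·[0.5385·0.0000 + 0.4615·17.7273] = 7.4380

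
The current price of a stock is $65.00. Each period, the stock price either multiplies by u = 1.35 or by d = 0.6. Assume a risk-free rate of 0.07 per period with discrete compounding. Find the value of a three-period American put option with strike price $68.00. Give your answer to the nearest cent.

Risk-neutral probability p = (1 + 0.07 − 0.6)/(1.35 − 0.6) = 0.4700/0.7500 = 0.6267
Terminal stock prices: S_uuu = 159.9, S_uud = 71.08, S_udd = 31.59, S_ddd = 14.04
Terminal payoffs (K − S): max(-91.92, 0) = 0, max(-3.078, 0) = 0, max(36.41, 0) = 36.41, max(53.96, 0) = 53.96
Node uu (S = 118.5): continuation = 1/1.07·[0.6267·0.0000 + 0.3733·0.0000] = 0.0000; exercise value = 0.0000 ≤ continuation, so V_uu = 0.0000
Node ud (S = 52.65): continuation = 1/1.07·[0.6267·0.0000 + 0.3733·36.4100] = 12.7038; exercise value = 15.3500 > continuation, so V_ud = 15.3500 (exercise)
Node dd (S = 23.4): continuation = 1/1.07·[0.6267·36.4100 + 0.3733·53.9600] = 40.1514; exercise value = 44.6000 > continuation, so V_dd = 44.6000 (exercise)
Node u (S = 87.75): continuation = 1/1.07·[0.6267·0.0000 + 0.3733·15.3500] = 5.3558; exercise value = 0.0000 ≤ continuation, so V_u = 5.3558
Node d (S = 39): continuation = 1/1.07·[0.6267·15.3500 + 0.3733·44.6000] = 24.5514; exercise value = 29.0000 > continuation, so V_d = 29.0000 (exercise)
Node 0 (S = 65): continuation = 1/1.07·[0.6267·5.3558 + 0.3733·29.0000] = 13.2551; exercise value = 3.0000 ≤ continuation, so V_0 = 13.2551

$13.26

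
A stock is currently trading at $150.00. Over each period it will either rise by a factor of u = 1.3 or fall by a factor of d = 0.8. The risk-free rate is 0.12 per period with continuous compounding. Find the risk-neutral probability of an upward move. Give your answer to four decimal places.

Risk-neutral probability p = (e^0.12 − 0.8)/(1.3 − 0.8) = 0.3275/0.5000 = 0.6550

p = 0.6550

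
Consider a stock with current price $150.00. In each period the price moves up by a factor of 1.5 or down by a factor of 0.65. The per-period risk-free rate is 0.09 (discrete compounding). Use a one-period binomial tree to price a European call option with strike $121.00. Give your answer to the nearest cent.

$49.39

Risk-neutral probability p = (1 + 0.09 − 0.65)/(1.5 − 0.65) = 0.4400/0.8500 = 0.5176
Terminal stock prices: S_u = 225, S_d = 97.5
Terminal payoffs (S − K): max(104, 0) = 104, max(-23.5, 0) = 0
Node 0 (S = 150): V_0 = 1/1.09·[0.5176·104.0000 + 0.4824·0.0000] = 49.3902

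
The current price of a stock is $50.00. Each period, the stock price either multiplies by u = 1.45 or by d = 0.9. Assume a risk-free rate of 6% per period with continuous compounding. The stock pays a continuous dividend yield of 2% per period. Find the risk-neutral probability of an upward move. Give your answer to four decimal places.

p = 0.2560

Per-period risk-free factor R = e^0.06 = 1.0618; dividend-adjusted growth = e^(0.06−0.02) = 1.0408.
Risk-neutral probability p = (1.0408 − 0.9)/(1.45 − 0.9) = 0.1408/0.5500 = 0.2560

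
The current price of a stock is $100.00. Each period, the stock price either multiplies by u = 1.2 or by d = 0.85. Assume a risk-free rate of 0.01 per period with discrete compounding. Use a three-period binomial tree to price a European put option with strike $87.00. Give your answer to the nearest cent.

$4.09

Risk-neutral probability p = (1 + 0.01 − 0.85)/(1.2 − 0.85) = 0.1600/0.3500 = 0.4571
Terminal stock prices: S_uuu = 172.8, S_uud = 122.4, S_udd = 86.7, S_ddd = 61.41
Terminal payoffs (K − S): max(-85.8, 0) = 0, max(-35.4, 0) = 0, max(0.3, 0) = 0.3, max(25.59, 0) = 25.59
Node uu (S = 144): V_uu = 1/1.01·[0.4571·0.0000 + 0.5429·0.0000] = 0.0000
Node ud (S = 102): V_ud = 1/1.01·[0.4571·0.0000 + 0.5429·0.3000] = 0.1612
Node dd (S = 72.25): V_dd = 1/1.01·[0.4571·0.3000 + 0.5429·25.5875] = 13.8886
Node u (S = 120): V_u = 1/1.01·[0.4571·0.0000 + 0.5429·0.1612] = 0.0867
Node d (S = 85): V_d = 1/1.01·[0.4571·0.1612 + 0.5429·13.8886] = 7.5379
Node 0 (S = 100): V_0 = 1/1.01·[0.4571·0.0867 + 0.5429·7.5379] = 4.0907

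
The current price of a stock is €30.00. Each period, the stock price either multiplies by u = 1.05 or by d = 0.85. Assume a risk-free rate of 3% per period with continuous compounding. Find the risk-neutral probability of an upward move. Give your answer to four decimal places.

p = 0.9023

Risk-neutral probability p = (e^0.03 − 0.85)/(1.05 − 0.85) = 0.1805/0.2000 = 0.9023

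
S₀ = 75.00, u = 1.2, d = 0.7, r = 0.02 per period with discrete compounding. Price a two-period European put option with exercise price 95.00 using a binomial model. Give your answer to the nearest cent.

21.43

Risk-neutral probability p = (1 + 0.02 − 0.7)/(1.2 − 0.7) = 0.3200/0.5000 = 0.6400
Terminal stock prices: S_uu = 108, S_ud = 63, S_dd = 36.75
Terminal payoffs (K − S): max(-13, 0) = 0, max(32, 0) = 32, max(58.25, 0) = 58.25
Node u (S = 90): V_u = 1/1.02·[0.6400·0.0000 + 0.3600·32.0000] = 11.2941
Node d (S = 52.5): V_d = 1/1.02·[0.6400·32.0000 + 0.3600·58.2500] = 40.6373
Node 0 (S = 75): V_0 = 1/1.02·[0.6400·11.2941 + 0.3600·40.6373] = 21.4291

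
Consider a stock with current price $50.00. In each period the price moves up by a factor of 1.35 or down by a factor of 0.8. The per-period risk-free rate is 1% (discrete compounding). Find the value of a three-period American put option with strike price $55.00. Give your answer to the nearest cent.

$11.96

Risk-neutral probability p = (1 + 0.01 − 0.8)/(1.35 − 0.8) = 0.2100/0.5500 = 0.3818
Terminal stock prices: S_uuu = 123, S_uud = 72.9, S_udd = 43.2, S_ddd = 25.6
Terminal payoffs (K − S): max(-68.02, 0) = 0, max(-17.9, 0) = 0, max(11.8, 0) = 11.8, max(29.4, 0) = 29.4
Node uu (S = 91.13): continuation = 1/1.01·[0.3818·0.0000 + 0.6182·0.0000] = 0.0000; exercise value = 0.0000 ≤ continuation, so V_uu = 0.0000
Node ud (S = 54): continuation = 1/1.01·[0.3818·0.0000 + 0.6182·11.8000] = 7.2223; exercise value = 1.0000 ≤ continuation, so V_ud = 7.2223
Node dd (S = 32): continuation = 1/1.01·[0.3818·11.8000 + 0.6182·29.4000] = 22.4554; exercise value = 23.0000 > continuation, so V_dd = 23.0000 (exercise)
Node u (S = 67.5): continuation = 1/1.01·[0.3818·0.0000 + 0.6182·7.2223] = 4.4205; exercise value = 0.0000 ≤ continuation, so V_u = 4.4205
Node d (S = 40): continuation = 1/1.01·[0.3818·7.2223 + 0.6182·23.0000] = 16.8077; exercise value = 15.0000 ≤ continuation, so V_d = 16.8077
Node 0 (S = 50): continuation = 1/1.01·[0.3818·4.4205 + 0.6182·16.8077] = 11.9585; exercise value = 5.0000 ≤ continuation, so V_0 = 11.9585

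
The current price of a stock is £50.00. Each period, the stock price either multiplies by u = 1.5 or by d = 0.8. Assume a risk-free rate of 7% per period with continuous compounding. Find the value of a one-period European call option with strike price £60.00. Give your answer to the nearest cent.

Risk-neutral probability p = (e^0.07 − 0.8)/(1.5 − 0.8) = 0.2725/0.7000 = 0.3893
Terminal stock prices: S_u = 75, S_d = 40
Terminal payoffs (S − K): max(15, 0) = 15, max(-20, 0) = 0
Node 0 (S = 50): V_0 = e^(−0.07)·[0.3893·15.0000 + 0.6107·0.0000] = 5.4447

£5.44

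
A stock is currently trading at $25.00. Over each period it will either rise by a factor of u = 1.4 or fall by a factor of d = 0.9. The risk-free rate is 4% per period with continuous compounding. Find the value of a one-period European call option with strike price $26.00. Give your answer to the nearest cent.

Risk-neutral probability p = (e^0.04 − 0.9)/(1.4 − 0.9) = 0.1408/0.5000 = 0.2816
Terminal stock prices: S_u = 35, S_d = 22.5
Terminal payoffs (S − K): max(9, 0) = 9, max(-3.5, 0) = 0
Node 0 (S = 25): V_0 = e^(−0.04)·[0.2816·9.0000 + 0.7184·0.0000] = 2.4352

$2.44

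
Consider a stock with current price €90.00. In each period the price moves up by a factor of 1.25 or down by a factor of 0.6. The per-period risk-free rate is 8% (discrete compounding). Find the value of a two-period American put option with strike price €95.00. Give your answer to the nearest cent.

€14.48

Risk-neutral probability p = (1 + 0.08 − 0.6)/(1.25 − 0.6) = 0.4800/0.6500 = 0.7385
Terminal stock prices: S_uu = 140.6, S_ud = 67.5, S_dd = 32.4
Terminal payoffs (K − S): max(-45.62, 0) = 0, max(27.5, 0) = 27.5, max(62.6, 0) = 62.6
Node u (S = 112.5): continuation = 1/1.08·[0.7385·0.0000 + 0.2615·27.5000] = 6.6595; exercise value = 0.0000 ≤ continuation, so V_u = 6.6595
Node d (S = 54): continuation = 1/1.08·[0.7385·27.5000 + 0.2615·62.6000] = 33.9630; exercise value = 41.0000 > continuation, so V_d = 41.0000 (exercise)
Node 0 (S = 90): continuation = 1/1.08·[0.7385·6.6595 + 0.2615·41.0000] = 14.4823; exercise value = 5.0000 ≤ continuation, so V_0 = 14.4823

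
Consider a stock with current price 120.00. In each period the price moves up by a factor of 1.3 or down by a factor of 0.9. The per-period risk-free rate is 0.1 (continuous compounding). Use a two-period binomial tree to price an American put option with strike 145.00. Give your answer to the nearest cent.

25.00

Risk-neutral probability p = (e^0.1 − 0.9)/(1.3 − 0.9) = 0.2052/0.4000 = 0.5129
Terminal stock prices: S_uu = 202.8, S_ud = 140.4, S_dd = 97.2
Terminal payoffs (K − S): max(-57.8, 0) = 0, max(4.6, 0) = 4.6, max(47.8, 0) = 47.8
Node u (S = 156): continuation = e^(−0.1)·[0.5129·0.0000 + 0.4871·4.6000] = 2.0273; exercise value = 0.0000 ≤ continuation, so V_u = 2.0273
Node d (S = 108): continuation = e^(−0.1)·[0.5129·4.6000 + 0.4871·47.8000] = 23.2014; exercise value = 37.0000 > continuation, so V_d = 37.0000 (exercise)
Node 0 (S = 120): continuation = e^(−0.1)·[0.5129·2.0273 + 0.4871·37.0000] = 17.2476; exercise value = 25.0000 > continuation, so V_0 = 25.0000 (exercise)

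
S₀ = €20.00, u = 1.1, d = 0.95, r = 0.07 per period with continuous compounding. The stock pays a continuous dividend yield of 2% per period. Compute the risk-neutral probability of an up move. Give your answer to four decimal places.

Per-period risk-free factor R = e^0.07 = 1.0725; dividend-adjusted growth = e^(0.07−0.02) = 1.0513.
Risk-neutral probability p = (1.0513 − 0.95)/(1.1 − 0.95) = 0.1013/0.1500 = 0.6751

p = 0.6751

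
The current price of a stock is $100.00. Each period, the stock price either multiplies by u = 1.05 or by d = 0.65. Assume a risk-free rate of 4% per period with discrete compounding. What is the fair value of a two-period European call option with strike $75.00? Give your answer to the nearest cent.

$30.98

Risk-neutral probability p = (1 + 0.04 − 0.65)/(1.05 − 0.65) = 0.3900/0.4000 = 0.9750
Terminal stock prices: S_uu = 110.2, S_ud = 68.25, S_dd = 42.25
Terminal payoffs (S − K): max(35.25, 0) = 35.25, max(-6.75, 0) = 0, max(-32.75, 0) = 0
Node u (S = 105): V_u = 1/1.04·[0.9750·35.2500 + 0.0250·0.0000] = 33.0469
Node d (S = 65): V_d = 1/1.04·[0.9750·0.0000 + 0.0250·0.0000] = 0.0000
Node 0 (S = 100): V_0 = 1/1.04·[0.9750·33.0469 + 0.0250·0.0000] = 30.9814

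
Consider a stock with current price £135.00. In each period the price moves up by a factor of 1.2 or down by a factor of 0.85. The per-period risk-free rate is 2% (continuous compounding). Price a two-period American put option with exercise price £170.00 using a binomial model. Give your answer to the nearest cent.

£35.57

Risk-neutral probability p = (e^0.02 − 0.85)/(1.2 − 0.85) = 0.1702/0.3500 = 0.4863
Terminal stock prices: S_uu = 194.4, S_ud = 137.7, S_dd = 97.54
Terminal payoffs (K − S): max(-24.4, 0) = 0, max(32.3, 0) = 32.3, max(72.46, 0) = 72.46
Node u (S = 162): continuation = e^(−0.02)·[0.4863·0.0000 + 0.5137·32.3000] = 16.2643; exercise value = 8.0000 ≤ continuation, so V_u = 16.2643
Node d (S = 114.8): continuation = e^(−0.02)·[0.4863·32.3000 + 0.5137·72.4625] = 51.8838; exercise value = 55.2500 > continuation, so V_d = 55.2500 (exercise)
Node 0 (S = 135): continuation = e^(−0.02)·[0.4863·16.2643 + 0.5137·55.2500] = 35.5730; exercise value = 35.0000 ≤ continuation, so V_0 = 35.5730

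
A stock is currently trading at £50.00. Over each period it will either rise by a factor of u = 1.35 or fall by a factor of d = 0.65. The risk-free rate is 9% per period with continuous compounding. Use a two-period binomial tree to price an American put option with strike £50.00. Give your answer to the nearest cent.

Risk-neutral probability p = (e^0.09 − 0.65)/(1.35 − 0.65) = 0.4442/0.7000 = 0.6345
Terminal stock prices: S_uu = 91.13, S_ud = 43.88, S_dd = 21.13
Terminal payoffs (K − S): max(-41.13, 0) = 0, max(6.125, 0) = 6.125, max(28.87, 0) = 28.87
Node u (S = 67.5): continuation = e^(−0.09)·[0.6345·0.0000 + 0.3655·6.1250] = 2.0458; exercise value = 0.0000 ≤ continuation, so V_u = 2.0458
Node d (S = 32.5): continuation = e^(−0.09)·[0.6345·6.1250 + 0.3655·28.8750] = 13.1966; exercise value = 17.5000 > continuation, so V_d = 17.5000 (exercise)
Node 0 (S = 50): continuation = e^(−0.09)·[0.6345·2.0458 + 0.3655·17.5000] = 7.0316; exercise value = 0.0000 ≤ continuation, so V_0 = 7.0316

£7.03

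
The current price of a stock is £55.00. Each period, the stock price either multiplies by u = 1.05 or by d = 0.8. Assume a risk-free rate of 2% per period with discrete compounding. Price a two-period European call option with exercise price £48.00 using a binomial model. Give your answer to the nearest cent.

Risk-neutral probability p = (1 + 0.02 − 0.8)/(1.05 − 0.8) = 0.2200/0.2500 = 0.8800
Terminal stock prices: S_uu = 60.64, S_ud = 46.2, S_dd = 35.2
Terminal payoffs (S − K): max(12.64, 0) = 12.64, max(-1.8, 0) = 0, max(-12.8, 0) = 0
Node u (S = 57.75): V_u = 1/1.02·[0.8800·12.6375 + 0.1200·0.0000] = 10.9029
Node d (S = 44): V_d = 1/1.02·[0.8800·0.0000 + 0.1200·0.0000] = 0.0000
Node 0 (S = 55): V_0 = 1/1.02·[0.8800·10.9029 + 0.1200·0.0000] = 9.4065

£9.41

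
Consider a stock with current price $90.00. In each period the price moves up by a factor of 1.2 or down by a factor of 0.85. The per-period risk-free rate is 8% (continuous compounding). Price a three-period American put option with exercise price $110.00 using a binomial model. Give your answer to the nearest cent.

$20.00

Risk-neutral probability p = (e^0.08 − 0.85)/(1.2 − 0.85) = 0.2333/0.3500 = 0.6665
Terminal stock prices: S_uuu = 155.5, S_uud = 110.2, S_udd = 78.03, S_ddd = 55.27
Terminal payoffs (K − S): max(-45.52, 0) = 0, max(-0.16, 0) = 0, max(31.97, 0) = 31.97, max(54.73, 0) = 54.73
Node uu (S = 129.6): continuation = e^(−0.08)·[0.6665·0.0000 + 0.3335·0.0000] = 0.0000; exercise value = 0.0000 ≤ continuation, so V_uu = 0.0000
Node ud (S = 91.8): continuation = e^(−0.08)·[0.6665·0.0000 + 0.3335·31.9700] = 9.8412; exercise value = 18.2000 > continuation, so V_ud = 18.2000 (exercise)
Node dd (S = 65.02): continuation = e^(−0.08)·[0.6665·31.9700 + 0.3335·54.7288] = 36.5178; exercise value = 44.9750 > continuation, so V_dd = 44.9750 (exercise)
Node u (S = 108): continuation = e^(−0.08)·[0.6665·0.0000 + 0.3335·18.2000] = 5.6025; exercise value = 2.0000 ≤ continuation, so V_u = 5.6025
Node d (S = 76.5): continuation = e^(−0.08)·[0.6665·18.2000 + 0.3335·44.9750] = 25.0428; exercise value = 33.5000 > continuation, so V_d = 33.5000 (exercise)
Node 0 (S = 90): continuation = e^(−0.08)·[0.6665·5.6025 + 0.3335·33.5000] = 13.7594; exercise value = 20.0000 > continuation, so V_0 = 20.0000 (exercise)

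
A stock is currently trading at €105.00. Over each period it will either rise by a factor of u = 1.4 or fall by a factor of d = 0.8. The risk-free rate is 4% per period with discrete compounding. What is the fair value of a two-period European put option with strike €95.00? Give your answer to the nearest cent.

Risk-neutral probability p = (1 + 0.04 − 0.8)/(1.4 − 0.8) = 0.2400/0.6000 = 0.4000
Terminal stock prices: S_uu = 205.8, S_ud = 117.6, S_dd = 67.2
Terminal payoffs (K − S): max(-110.8, 0) = 0, max(-22.6, 0) = 0, max(27.8, 0) = 27.8
Node u (S = 147): V_u = 1/1.04·[0.4000·0.0000 + 0.6000·0.0000] = 0.0000
Node d (S = 84): V_d = 1/1.04·[0.4000·0.0000 + 0.6000·27.8000] = 16.0385
Node 0 (S = 105): V_0 = 1/1.04·[0.4000·0.0000 + 0.6000·16.0385] = 9.2530

€9.25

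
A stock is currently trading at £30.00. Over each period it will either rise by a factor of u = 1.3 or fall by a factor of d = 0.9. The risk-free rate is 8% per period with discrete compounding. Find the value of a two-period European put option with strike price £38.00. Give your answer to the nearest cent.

£4.78

Risk-neutral probability p = (1 + 0.08 − 0.9)/(1.3 − 0.9) = 0.1800/0.4000 = 0.4500
Terminal stock prices: S_uu = 50.7, S_ud = 35.1, S_dd = 24.3
Terminal payoffs (K − S): max(-12.7, 0) = 0, max(2.9, 0) = 2.9, max(13.7, 0) = 13.7
Node u (S = 39): V_u = 1/1.08·[0.4500·0.0000 + 0.5500·2.9000] = 1.4769
Node d (S = 27): V_d = 1/1.08·[0.4500·2.9000 + 0.5500·13.7000] = 8.1852
Node 0 (S = 30): V_0 = 1/1.08·[0.4500·1.4769 + 0.5500·8.1852] = 4.7837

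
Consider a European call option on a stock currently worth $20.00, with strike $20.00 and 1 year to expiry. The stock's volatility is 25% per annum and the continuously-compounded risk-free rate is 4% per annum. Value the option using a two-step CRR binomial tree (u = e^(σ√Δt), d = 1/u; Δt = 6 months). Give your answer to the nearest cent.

CRR parameters: u = e^(σ√Δt) = e^(0.25·√0.5) = 1.1934, d = 1/u = 0.8380
Per-period rate: rΔt = 0.04·0.5 = 0.02, so R = e^0.02 = 1.0202
Risk-neutral probability p = (e^0.02 − 0.8380)/(1.1934 − 0.8380) = 0.1822/0.3554 = 0.5128
Terminal stock prices: S_uu = 28.48, S_ud = 20, S_dd = 14.04
Terminal payoffs (S − K): max(8.482, 0) = 8.482, max(0, 0) = 0, max(-5.956, 0) = 0
Node u (S = 23.87): V_u = e^(−0.02)·[0.5128·8.4824 + 0.4872·0.0000] = 4.2633
Node d (S = 16.76): V_d = e^(−0.02)·[0.5128·0.0000 + 0.4872·0.0000] = 0.0000
Node 0 (S = 20): V_0 = e^(−0.02)·[0.5128·4.2633 + 0.4872·0.0000] = 2.1428

$2.14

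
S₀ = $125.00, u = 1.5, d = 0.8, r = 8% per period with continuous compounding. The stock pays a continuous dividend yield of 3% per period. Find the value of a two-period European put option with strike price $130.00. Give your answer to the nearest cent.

Per-period risk-free factor R = e^0.08 = 1.0833; dividend-adjusted growth = e^(0.08−0.03) = 1.0513.
Risk-neutral probability p = (1.0513 − 0.8)/(1.5 − 0.8) = 0.2513/0.7000 = 0.3590
Terminal stock prices: S_uu = 281.2, S_ud = 150, S_dd = 80
Terminal payoffs (K − S): max(-151.2, 0) = 0, max(-20, 0) = 0, max(50, 0) = 50
Node u (S = 187.5): V_u = e^(−0.08)·[0.3590·0.0000 + 0.6410·0.0000] = 0.0000
Node d (S = 100): V_d = e^(−0.08)·[0.3590·0.0000 + 0.6410·50.0000] = 29.5878
Node 0 (S = 125): V_0 = e^(−0.08)·[0.3590·0.0000 + 0.6410·29.5878] = 17.5087

$17.51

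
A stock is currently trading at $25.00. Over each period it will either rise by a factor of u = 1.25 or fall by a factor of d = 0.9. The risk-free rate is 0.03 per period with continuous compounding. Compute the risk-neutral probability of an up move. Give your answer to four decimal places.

p = 0.3727

Risk-neutral probability p = (e^0.03 − 0.9)/(1.25 − 0.9) = 0.1305/0.3500 = 0.3727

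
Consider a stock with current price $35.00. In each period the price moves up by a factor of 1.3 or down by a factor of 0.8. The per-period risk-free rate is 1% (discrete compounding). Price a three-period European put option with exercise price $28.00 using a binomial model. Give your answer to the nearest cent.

$1.91

Risk-neutral probability p = (1 + 0.01 − 0.8)/(1.3 − 0.8) = 0.2100/0.5000 = 0.4200
Terminal stock prices: S_uuu = 76.89, S_uud = 47.32, S_udd = 29.12, S_ddd = 17.92
Terminal payoffs (K − S): max(-48.89, 0) = 0, max(-19.32, 0) = 0, max(-1.12, 0) = 0, max(10.08, 0) = 10.08
Node uu (S = 59.15): V_uu = 1/1.01·[0.4200·0.0000 + 0.5800·0.0000] = 0.0000
Node ud (S = 36.4): V_ud = 1/1.01·[0.4200·0.0000 + 0.5800·0.0000] = 0.0000
Node dd (S = 22.4): V_dd = 1/1.01·[0.4200·0.0000 + 0.5800·10.0800] = 5.7885
Node u (S = 45.5): V_u = 1/1.01·[0.4200·0.0000 + 0.5800·0.0000] = 0.0000
Node d (S = 28): V_d = 1/1.01·[0.4200·0.0000 + 0.5800·5.7885] = 3.3241
Node 0 (S = 35): V_0 = 1/1.01·[0.4200·0.0000 + 0.5800·3.3241] = 1.9089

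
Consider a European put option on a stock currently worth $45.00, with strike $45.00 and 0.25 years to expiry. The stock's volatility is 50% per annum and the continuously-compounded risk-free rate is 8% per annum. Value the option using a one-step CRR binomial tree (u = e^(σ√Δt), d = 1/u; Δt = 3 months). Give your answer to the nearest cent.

$5.09

CRR parameters: u = e^(σ√Δt) = e^(0.5·√0.25) = 1.2840, d = 1/u = 0.7788
Per-period rate: rΔt = 0.08·0.25 = 0.02, so R = e^0.02 = 1.0202
Risk-neutral probability p = (e^0.02 − 0.7788)/(1.2840 − 0.7788) = 0.2414/0.5052 = 0.4778
Terminal stock prices: S_u = 57.78, S_d = 35.05
Terminal payoffs (K − S): max(-12.78, 0) = 0, max(9.954, 0) = 9.954
Node 0 (S = 45): V_0 = e^(−0.02)·[0.4778·0.0000 + 0.5222·9.9540] = 5.0950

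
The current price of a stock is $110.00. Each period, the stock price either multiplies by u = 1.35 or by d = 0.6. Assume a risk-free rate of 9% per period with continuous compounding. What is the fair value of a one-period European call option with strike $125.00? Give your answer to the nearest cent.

Risk-neutral probability p = (e^0.09 − 0.6)/(1.35 − 0.6) = 0.4942/0.7500 = 0.6589
Terminal stock prices: S_u = 148.5, S_d = 66
Terminal payoffs (S − K): max(23.5, 0) = 23.5, max(-59, 0) = 0
Node 0 (S = 110): V_0 = e^(−0.09)·[0.6589·23.5000 + 0.3411·0.0000] = 14.1514

$14.15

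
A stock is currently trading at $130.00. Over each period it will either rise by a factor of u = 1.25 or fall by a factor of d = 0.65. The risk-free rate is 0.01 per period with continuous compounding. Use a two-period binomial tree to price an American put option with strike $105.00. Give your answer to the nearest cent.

Risk-neutral probability p = (e^0.01 − 0.65)/(1.25 − 0.65) = 0.3601/0.6000 = 0.6001
Terminal stock prices: S_uu = 203.1, S_ud = 105.6, S_dd = 54.93
Terminal payoffs (K − S): max(-98.12, 0) = 0, max(-0.625, 0) = 0, max(50.07, 0) = 50.07
Node u (S = 162.5): continuation = e^(−0.01)·[0.6001·0.0000 + 0.3999·0.0000] = 0.0000; exercise value = 0.0000 ≤ continuation, so V_u = 0.0000
Node d (S = 84.5): continuation = e^(−0.01)·[0.6001·0.0000 + 0.3999·50.0750] = 19.8266; exercise value = 20.5000 > continuation, so V_d = 20.5000 (exercise)
Node 0 (S = 130): continuation = e^(−0.01)·[0.6001·0.0000 + 0.3999·20.5000] = 8.1167; exercise value = 0.0000 ≤ continuation, so V_0 = 8.1167

$8.12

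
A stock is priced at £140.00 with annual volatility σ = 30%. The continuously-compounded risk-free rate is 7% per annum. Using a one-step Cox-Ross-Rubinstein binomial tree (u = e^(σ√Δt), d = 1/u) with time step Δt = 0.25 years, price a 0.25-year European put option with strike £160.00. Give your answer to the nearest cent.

£18.59

CRR parameters: u = e^(σ√Δt) = e^(0.3·√0.25) = 1.1618, d = 1/u = 0.8607
Per-period rate: rΔt = 0.07·0.25 = 0.0175, so R = e^0.0175 = 1.0177
Risk-neutral probability p = (e^0.0175 − 0.8607)/(1.1618 − 0.8607) = 0.1569/0.3011 = 0.5212
Terminal stock prices: S_u = 162.7, S_d = 120.5
Terminal payoffs (K − S): max(-2.657, 0) = 0, max(39.5, 0) = 39.5
Node 0 (S = 140): V_0 = e^(−0.0175)·[0.5212·0.0000 + 0.4788·39.5009] = 18.5850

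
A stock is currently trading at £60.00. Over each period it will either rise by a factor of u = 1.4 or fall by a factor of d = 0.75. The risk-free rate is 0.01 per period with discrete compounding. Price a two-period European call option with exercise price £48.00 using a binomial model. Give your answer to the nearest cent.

£17.97

Risk-neutral probability p = (1 + 0.01 − 0.75)/(1.4 − 0.75) = 0.2600/0.6500 = 0.4000
Terminal stock prices: S_uu = 117.6, S_ud = 63, S_dd = 33.75
Terminal payoffs (S − K): max(69.6, 0) = 69.6, max(15, 0) = 15, max(-14.25, 0) = 0
Node u (S = 84): V_u = 1/1.01·[0.4000·69.6000 + 0.6000·15.0000] = 36.4752
Node d (S = 45): V_d = 1/1.01·[0.4000·15.0000 + 0.6000·0.0000] = 5.9406
Node 0 (S = 60): V_0 = 1/1.01·[0.4000·36.4752 + 0.6000·5.9406] = 17.9747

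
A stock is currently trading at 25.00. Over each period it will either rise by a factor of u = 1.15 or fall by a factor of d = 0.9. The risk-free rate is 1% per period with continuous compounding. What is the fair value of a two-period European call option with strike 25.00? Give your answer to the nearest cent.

Risk-neutral probability p = (e^0.01 − 0.9)/(1.15 − 0.9) = 0.1101/0.2500 = 0.4402
Terminal stock prices: S_uu = 33.06, S_ud = 25.87, S_dd = 20.25
Terminal payoffs (S − K): max(8.062, 0) = 8.062, max(0.875, 0) = 0.875, max(-4.75, 0) = 0
Node u (S = 28.75): V_u = e^(−0.01)·[0.4402·8.0625 + 0.5598·0.8750] = 3.9988
Node d (S = 22.5): V_d = e^(−0.01)·[0.4402·0.8750 + 0.5598·0.0000] = 0.3813
Node 0 (S = 25): V_0 = e^(−0.01)·[0.4402·3.9988 + 0.5598·0.3813] = 1.9541

1.95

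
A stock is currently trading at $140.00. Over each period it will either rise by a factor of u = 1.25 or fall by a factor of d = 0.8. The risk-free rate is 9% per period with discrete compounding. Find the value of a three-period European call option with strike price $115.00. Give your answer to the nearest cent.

Risk-neutral probability p = (1 + 0.09 − 0.8)/(1.25 − 0.8) = 0.2900/0.4500 = 0.6444
Terminal stock prices: S_uuu = 273.4, S_uud = 175, S_udd = 112, S_ddd = 71.68
Terminal payoffs (S − K): max(158.4, 0) = 158.4, max(60, 0) = 60, max(-3, 0) = 0, max(-43.32, 0) = 0
Node uu (S = 218.8): V_uu = 1/1.09·[0.6444·158.4375 + 0.3556·60.0000] = 113.2454
Node ud (S = 140): V_ud = 1/1.09·[0.6444·60.0000 + 0.3556·0.0000] = 35.4740
Node dd (S = 89.6): V_dd = 1/1.09·[0.6444·0.0000 + 0.3556·0.0000] = 0.0000
Node u (S = 175): V_u = 1/1.09·[0.6444·113.2454 + 0.3556·35.4740] = 78.5260
Node d (S = 112): V_d = 1/1.09·[0.6444·35.4740 + 0.3556·0.0000] = 20.9734
Node 0 (S = 140): V_0 = 1/1.09·[0.6444·78.5260 + 0.3556·20.9734] = 53.2687

$53.27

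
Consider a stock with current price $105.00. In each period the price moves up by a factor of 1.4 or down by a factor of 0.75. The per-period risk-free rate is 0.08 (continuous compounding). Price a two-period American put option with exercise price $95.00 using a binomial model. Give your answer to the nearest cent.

$7.31

Risk-neutral probability p = (e^0.08 − 0.75)/(1.4 − 0.75) = 0.3333/0.6500 = 0.5127
Terminal stock prices: S_uu = 205.8, S_ud = 110.2, S_dd = 59.06
Terminal payoffs (K − S): max(-110.8, 0) = 0, max(-15.25, 0) = 0, max(35.94, 0) = 35.94
Node u (S = 147): continuation = e^(−0.08)·[0.5127·0.0000 + 0.4873·0.0000] = 0.0000; exercise value = 0.0000 ≤ continuation, so V_u = 0.0000
Node d (S = 78.75): continuation = e^(−0.08)·[0.5127·0.0000 + 0.4873·35.9375] = 16.1643; exercise value = 16.2500 > continuation, so V_d = 16.2500 (exercise)
Node 0 (S = 105): continuation = e^(−0.08)·[0.5127·0.0000 + 0.4873·16.2500] = 7.3091; exercise value = 0.0000 ≤ continuation, so V_0 = 7.3091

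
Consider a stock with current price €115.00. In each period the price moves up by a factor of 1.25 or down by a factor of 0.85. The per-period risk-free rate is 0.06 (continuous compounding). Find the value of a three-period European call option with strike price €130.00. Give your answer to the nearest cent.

Risk-neutral probability p = (e^0.06 − 0.85)/(1.25 − 0.85) = 0.2118/0.4000 = 0.5296
Terminal stock prices: S_uuu = 224.6, S_uud = 152.7, S_udd = 103.9, S_ddd = 70.62
Terminal payoffs (S − K): max(94.61, 0) = 94.61, max(22.73, 0) = 22.73, max(-26.14, 0) = 0, max(-59.38, 0) = 0
Node uu (S = 179.7): V_uu = e^(−0.06)·[0.5296·94.6094 + 0.4704·22.7344] = 57.2581
Node ud (S = 122.2): V_ud = e^(−0.06)·[0.5296·22.7344 + 0.4704·0.0000] = 11.3388
Node dd (S = 83.09): V_dd = e^(−0.06)·[0.5296·0.0000 + 0.4704·0.0000] = 0.0000
Node u (S = 143.8): V_u = e^(−0.06)·[0.5296·57.2581 + 0.4704·11.3388] = 33.5807
Node d (S = 97.75): V_d = e^(−0.06)·[0.5296·11.3388 + 0.4704·0.0000] = 5.6552
Node 0 (S = 115): V_0 = e^(−0.06)·[0.5296·33.5807 + 0.4704·5.6552] = 19.2538

€19.25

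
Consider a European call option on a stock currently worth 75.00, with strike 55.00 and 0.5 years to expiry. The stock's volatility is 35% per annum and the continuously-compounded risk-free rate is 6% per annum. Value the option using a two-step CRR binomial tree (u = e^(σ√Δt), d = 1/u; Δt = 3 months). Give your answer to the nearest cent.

22.15

CRR parameters: u = e^(σ√Δt) = e^(0.35·√0.25) = 1.1912, d = 1/u = 0.8395
Per-period rate: rΔt = 0.06·0.25 = 0.015, so R = e^0.015 = 1.0151
Risk-neutral probability p = (e^0.015 − 0.8395)/(1.1912 − 0.8395) = 0.1757/0.3518 = 0.4993
Terminal stock prices: S_uu = 106.4, S_ud = 75, S_dd = 52.85
Terminal payoffs (S − K): max(51.43, 0) = 51.43, max(20, 0) = 20, max(-2.148, 0) = 0
Node u (S = 89.34): V_u = e^(−0.015)·[0.4993·51.4301 + 0.5007·20.0000] = 35.1623
Node d (S = 62.96): V_d = e^(−0.015)·[0.4993·20.0000 + 0.5007·0.0000] = 9.8378
Node 0 (S = 75): V_0 = e^(−0.015)·[0.4993·35.1623 + 0.5007·9.8378] = 22.1481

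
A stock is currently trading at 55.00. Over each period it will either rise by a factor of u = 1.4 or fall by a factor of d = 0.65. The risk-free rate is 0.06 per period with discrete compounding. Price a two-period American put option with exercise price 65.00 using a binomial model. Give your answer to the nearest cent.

Risk-neutral probability p = (1 + 0.06 − 0.65)/(1.4 − 0.65) = 0.4100/0.7500 = 0.5467
Terminal stock prices: S_uu = 107.8, S_ud = 50.05, S_dd = 23.24
Terminal payoffs (K − S): max(-42.8, 0) = 0, max(14.95, 0) = 14.95, max(41.76, 0) = 41.76
Node u (S = 77): continuation = 1/1.06·[0.5467·0.0000 + 0.4533·14.9500] = 6.3937; exercise value = 0.0000 ≤ continuation, so V_u = 6.3937
Node d (S = 35.75): continuation = 1/1.06·[0.5467·14.9500 + 0.4533·41.7625] = 25.5708; exercise value = 29.2500 > continuation, so V_d = 29.2500 (exercise)
Node 0 (S = 55): continuation = 1/1.06·[0.5467·6.3937 + 0.4533·29.2500] = 15.8068; exercise value = 10.0000 ≤ continuation, so V_0 = 15.8068

15.81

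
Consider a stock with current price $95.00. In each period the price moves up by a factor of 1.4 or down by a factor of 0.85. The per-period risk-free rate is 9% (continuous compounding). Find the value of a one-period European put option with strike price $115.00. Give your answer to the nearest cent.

$17.41

Risk-neutral probability p = (e^0.09 − 0.85)/(1.4 − 0.85) = 0.2442/0.5500 = 0.4440
Terminal stock prices: S_u = 133, S_d = 80.75
Terminal payoffs (K − S): max(-18, 0) = 0, max(34.25, 0) = 34.25
Node 0 (S = 95): V_0 = e^(−0.09)·[0.4440·0.0000 + 0.5560·34.2500] = 17.4055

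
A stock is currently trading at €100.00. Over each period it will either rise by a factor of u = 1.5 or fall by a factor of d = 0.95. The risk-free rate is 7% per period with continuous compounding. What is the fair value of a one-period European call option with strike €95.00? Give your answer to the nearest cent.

Risk-neutral probability p = (e^0.07 − 0.95)/(1.5 − 0.95) = 0.1225/0.5500 = 0.2227
Terminal stock prices: S_u = 150, S_d = 95
Terminal payoffs (S − K): max(55, 0) = 55, max(0, 0) = 0
Node 0 (S = 100): V_0 = e^(−0.07)·[0.2227·55.0000 + 0.7773·0.0000] = 11.4226

€11.42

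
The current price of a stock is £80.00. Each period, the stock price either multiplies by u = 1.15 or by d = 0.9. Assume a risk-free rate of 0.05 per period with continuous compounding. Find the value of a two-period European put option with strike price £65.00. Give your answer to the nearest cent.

£0.03

Risk-neutral probability p = (e^0.05 − 0.9)/(1.15 − 0.9) = 0.1513/0.2500 = 0.6051
Terminal stock prices: S_uu = 105.8, S_ud = 82.8, S_dd = 64.8
Terminal payoffs (K − S): max(-40.8, 0) = 0, max(-17.8, 0) = 0, max(0.2, 0) = 0.2
Node u (S = 92): V_u = e^(−0.05)·[0.6051·0.0000 + 0.3949·0.0000] = 0.0000
Node d (S = 72): V_d = e^(−0.05)·[0.6051·0.0000 + 0.3949·0.2000] = 0.0751
Node 0 (S = 80): V_0 = e^(−0.05)·[0.6051·0.0000 + 0.3949·0.0751] = 0.0282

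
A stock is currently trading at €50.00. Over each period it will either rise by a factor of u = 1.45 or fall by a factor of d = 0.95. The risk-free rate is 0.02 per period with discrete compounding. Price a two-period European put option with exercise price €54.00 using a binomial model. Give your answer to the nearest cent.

€6.31

Risk-neutral probability p = (1 + 0.02 − 0.95)/(1.45 − 0.95) = 0.0700/0.5000 = 0.1400
Terminal stock prices: S_uu = 105.1, S_ud = 68.88, S_dd = 45.12
Terminal payoffs (K − S): max(-51.12, 0) = 0, max(-14.88, 0) = 0, max(8.875, 0) = 8.875
Node u (S = 72.5): V_u = 1/1.02·[0.1400·0.0000 + 0.8600·0.0000] = 0.0000
Node d (S = 47.5): V_d = 1/1.02·[0.1400·0.0000 + 0.8600·8.8750] = 7.4828
Node 0 (S = 50): V_0 = 1/1.02·[0.1400·0.0000 + 0.8600·7.4828] = 6.3091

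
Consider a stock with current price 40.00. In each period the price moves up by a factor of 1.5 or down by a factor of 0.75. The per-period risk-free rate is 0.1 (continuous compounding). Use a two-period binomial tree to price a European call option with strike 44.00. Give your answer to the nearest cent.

Risk-neutral probability p = (e^0.1 − 0.75)/(1.5 − 0.75) = 0.3552/0.7500 = 0.4736
Terminal stock prices: S_uu = 90, S_ud = 45, S_dd = 22.5
Terminal payoffs (S − K): max(46, 0) = 46, max(1, 0) = 1, max(-21.5, 0) = 0
Node u (S = 60): V_u = e^(−0.1)·[0.4736·46.0000 + 0.5264·1.0000] = 20.1872
Node d (S = 30): V_d = e^(−0.1)·[0.4736·1.0000 + 0.5264·0.0000] = 0.4285
Node 0 (S = 40): V_0 = e^(−0.1)·[0.4736·20.1872 + 0.5264·0.4285] = 8.8542

8.85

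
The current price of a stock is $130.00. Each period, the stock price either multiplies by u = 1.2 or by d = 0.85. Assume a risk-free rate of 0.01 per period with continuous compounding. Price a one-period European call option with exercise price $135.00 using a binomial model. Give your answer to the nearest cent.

$9.51

Risk-neutral probability p = (e^0.01 − 0.85)/(1.2 − 0.85) = 0.1601/0.3500 = 0.4573
Terminal stock prices: S_u = 156, S_d = 110.5
Terminal payoffs (S − K): max(21, 0) = 21, max(-24.5, 0) = 0
Node 0 (S = 130): V_0 = e^(−0.01)·[0.4573·21.0000 + 0.5427·0.0000] = 9.5075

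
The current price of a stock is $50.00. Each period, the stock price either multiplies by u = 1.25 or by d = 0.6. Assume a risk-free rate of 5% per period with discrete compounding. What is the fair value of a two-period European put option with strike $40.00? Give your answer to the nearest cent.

Risk-neutral probability p = (1 + 0.05 − 0.6)/(1.25 − 0.6) = 0.4500/0.6500 = 0.6923
Terminal stock prices: S_uu = 78.12, S_ud = 37.5, S_dd = 18
Terminal payoffs (K − S): max(-38.12, 0) = 0, max(2.5, 0) = 2.5, max(22, 0) = 22
Node u (S = 62.5): V_u = 1/1.05·[0.6923·0.0000 + 0.3077·2.5000] = 0.7326
Node d (S = 30): V_d = 1/1.05·[0.6923·2.5000 + 0.3077·22.0000] = 8.0952
Node 0 (S = 50): V_0 = 1/1.05·[0.6923·0.7326 + 0.3077·8.0952] = 2.8553

$2.86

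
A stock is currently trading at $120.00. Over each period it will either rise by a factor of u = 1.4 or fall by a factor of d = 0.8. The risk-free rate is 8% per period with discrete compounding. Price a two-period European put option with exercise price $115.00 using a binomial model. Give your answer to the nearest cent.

$9.32

Risk-neutral probability p = (1 + 0.08 − 0.8)/(1.4 − 0.8) = 0.2800/0.6000 = 0.4667
Terminal stock prices: S_uu = 235.2, S_ud = 134.4, S_dd = 76.8
Terminal payoffs (K − S): max(-120.2, 0) = 0, max(-19.4, 0) = 0, max(38.2, 0) = 38.2
Node u (S = 168): V_u = 1/1.08·[0.4667·0.0000 + 0.5333·0.0000] = 0.0000
Node d (S = 96): V_d = 1/1.08·[0.4667·0.0000 + 0.5333·38.2000] = 18.8642
Node 0 (S = 120): V_0 = 1/1.08·[0.4667·0.0000 + 0.5333·18.8642] = 9.3157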